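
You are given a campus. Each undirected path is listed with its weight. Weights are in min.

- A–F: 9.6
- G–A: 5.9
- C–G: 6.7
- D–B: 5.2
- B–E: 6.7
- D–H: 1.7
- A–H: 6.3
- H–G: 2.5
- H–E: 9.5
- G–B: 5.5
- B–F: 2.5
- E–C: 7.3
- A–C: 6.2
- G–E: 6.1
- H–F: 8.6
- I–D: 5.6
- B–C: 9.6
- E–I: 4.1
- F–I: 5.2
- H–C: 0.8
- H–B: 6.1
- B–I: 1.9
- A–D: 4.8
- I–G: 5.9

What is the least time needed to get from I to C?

8.1 min

Running Dijkstra from I:
I: 0
B: 1.9  (via I)
E: 4.1  (via I)
F: 4.4  (via B)
D: 5.6  (via I)
G: 5.9  (via I)
H: 7.3  (via D)
C: 8.1  (via H)
Shortest route: I → D → H → C = 8.1 min.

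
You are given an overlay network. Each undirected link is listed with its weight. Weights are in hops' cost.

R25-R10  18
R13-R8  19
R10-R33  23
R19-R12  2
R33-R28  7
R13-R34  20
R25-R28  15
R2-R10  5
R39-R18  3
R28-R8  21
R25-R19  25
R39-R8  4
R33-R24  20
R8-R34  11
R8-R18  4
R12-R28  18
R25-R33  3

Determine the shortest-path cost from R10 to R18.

53 hops' cost

Shortest distances from R10:
R10: 0
R2: 5  (via R10)
R25: 18  (via R10)
R33: 21  (via R25)
R28: 28  (via R33)
R24: 41  (via R33)
R19: 43  (via R25)
R12: 45  (via R19)
R8: 49  (via R28)
R39: 53  (via R8)
R18: 53  (via R8)
Shortest route: R10 → R25 → R33 → R28 → R8 → R18 = 53 hops' cost.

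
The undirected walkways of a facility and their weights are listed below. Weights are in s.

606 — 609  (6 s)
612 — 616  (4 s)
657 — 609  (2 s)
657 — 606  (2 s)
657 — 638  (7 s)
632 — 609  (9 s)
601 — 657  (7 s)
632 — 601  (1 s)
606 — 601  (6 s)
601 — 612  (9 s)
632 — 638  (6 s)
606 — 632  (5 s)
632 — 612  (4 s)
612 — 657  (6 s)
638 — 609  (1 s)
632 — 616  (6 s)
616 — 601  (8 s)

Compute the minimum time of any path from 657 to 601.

7 s

Compare a few routes:
657–601: 7 = 7
657–609–638–632–601: 2+1+6+1 = 10
657–606–632–601: 2+5+1 = 8
657–606–601: 2+6 = 8
Cheapest is 657–601 at 7 s.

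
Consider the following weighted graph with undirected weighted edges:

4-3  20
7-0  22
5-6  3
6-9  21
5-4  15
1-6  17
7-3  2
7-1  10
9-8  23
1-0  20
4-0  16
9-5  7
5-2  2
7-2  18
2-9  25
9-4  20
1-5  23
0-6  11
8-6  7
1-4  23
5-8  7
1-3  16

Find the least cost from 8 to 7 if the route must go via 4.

44

Best 8 to 4: 8–5–4 costing 22
Shortest 4→7: 4–3–7 = 22
Total via 4: 22 + 22 = 44.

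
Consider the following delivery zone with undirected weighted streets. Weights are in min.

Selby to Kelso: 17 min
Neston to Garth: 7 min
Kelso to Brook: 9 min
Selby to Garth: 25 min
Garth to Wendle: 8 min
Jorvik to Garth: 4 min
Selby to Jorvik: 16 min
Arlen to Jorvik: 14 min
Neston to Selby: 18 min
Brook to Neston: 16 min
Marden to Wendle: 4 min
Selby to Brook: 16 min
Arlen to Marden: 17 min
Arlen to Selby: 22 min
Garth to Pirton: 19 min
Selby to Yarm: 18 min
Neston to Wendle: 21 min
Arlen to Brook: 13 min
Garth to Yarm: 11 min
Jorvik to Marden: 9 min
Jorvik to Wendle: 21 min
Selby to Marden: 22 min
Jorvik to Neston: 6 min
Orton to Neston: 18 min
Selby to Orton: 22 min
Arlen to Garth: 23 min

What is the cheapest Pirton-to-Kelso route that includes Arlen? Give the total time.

Best Pirton to Arlen: Pirton–Garth–Jorvik–Arlen costing 37
Best Arlen to Kelso: Arlen–Brook–Kelso costing 22
Total via Arlen: 37 + 22 = 59 min.

59 min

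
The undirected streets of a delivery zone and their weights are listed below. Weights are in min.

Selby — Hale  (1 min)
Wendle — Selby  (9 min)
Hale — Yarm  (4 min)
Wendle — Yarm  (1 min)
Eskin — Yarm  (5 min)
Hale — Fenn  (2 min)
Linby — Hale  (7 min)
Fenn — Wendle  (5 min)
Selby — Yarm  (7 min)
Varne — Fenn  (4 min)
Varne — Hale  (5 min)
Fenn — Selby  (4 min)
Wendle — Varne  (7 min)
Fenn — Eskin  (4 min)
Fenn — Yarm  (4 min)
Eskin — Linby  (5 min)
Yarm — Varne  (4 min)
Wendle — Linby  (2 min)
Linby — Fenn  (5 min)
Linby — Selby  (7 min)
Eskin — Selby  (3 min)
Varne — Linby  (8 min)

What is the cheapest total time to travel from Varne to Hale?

Candidate routes:
Varne - Hale: 5 = 5
Varne - Fenn - Hale: 4+2 = 6
Varne - Yarm - Hale: 4+4 = 8
The minimum is 5 min via Varne - Hale.

5 min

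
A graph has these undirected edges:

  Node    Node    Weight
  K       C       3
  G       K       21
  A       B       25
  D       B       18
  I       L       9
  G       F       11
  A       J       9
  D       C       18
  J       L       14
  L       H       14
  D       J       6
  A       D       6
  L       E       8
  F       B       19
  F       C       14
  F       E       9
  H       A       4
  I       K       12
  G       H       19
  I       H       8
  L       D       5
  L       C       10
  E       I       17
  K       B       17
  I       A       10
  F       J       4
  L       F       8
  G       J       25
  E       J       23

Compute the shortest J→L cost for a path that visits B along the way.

46

Shortest J→B: J–F–B = 23
Shortest B→L: B–D–L = 23
Total via B: 23 + 23 = 46.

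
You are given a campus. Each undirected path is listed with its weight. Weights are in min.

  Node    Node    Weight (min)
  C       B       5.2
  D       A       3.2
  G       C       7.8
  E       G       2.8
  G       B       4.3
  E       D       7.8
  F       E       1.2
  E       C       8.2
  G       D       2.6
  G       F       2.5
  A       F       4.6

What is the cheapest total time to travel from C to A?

13.6 min

Compare a few routes:
C - G - D - A: 7.8+2.6+3.2 = 13.6
C - E - F - A: 8.2+1.2+4.6 = 14
C - G - F - A: 7.8+2.5+4.6 = 14.9
The minimum is 13.6 min via C - G - D - A.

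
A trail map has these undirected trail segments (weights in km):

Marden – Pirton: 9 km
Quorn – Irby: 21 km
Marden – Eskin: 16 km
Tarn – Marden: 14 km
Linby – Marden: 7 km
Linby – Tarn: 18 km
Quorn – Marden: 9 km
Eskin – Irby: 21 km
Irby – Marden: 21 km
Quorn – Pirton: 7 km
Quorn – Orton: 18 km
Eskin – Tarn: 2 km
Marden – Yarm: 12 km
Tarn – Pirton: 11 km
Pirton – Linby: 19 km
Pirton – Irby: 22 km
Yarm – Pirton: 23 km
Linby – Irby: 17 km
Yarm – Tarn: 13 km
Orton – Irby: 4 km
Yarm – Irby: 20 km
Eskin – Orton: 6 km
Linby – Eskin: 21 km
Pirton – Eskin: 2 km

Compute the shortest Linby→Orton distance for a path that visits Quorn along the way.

Shortest Linby→Quorn: Linby → Marden → Quorn = 16
Shortest Quorn→Orton: Quorn → Pirton → Eskin → Orton = 15
Total via Quorn: 16 + 15 = 31 km.

31 km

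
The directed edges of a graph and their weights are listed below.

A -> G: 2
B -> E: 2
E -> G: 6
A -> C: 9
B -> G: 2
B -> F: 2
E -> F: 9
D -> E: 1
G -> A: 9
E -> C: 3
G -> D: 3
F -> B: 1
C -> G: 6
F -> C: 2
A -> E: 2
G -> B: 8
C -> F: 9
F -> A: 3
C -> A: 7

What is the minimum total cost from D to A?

Shortest distances from D:
D: 0
E: 1  (via D)
C: 4  (via E)
G: 7  (via E)
F: 10  (via E)
A: 11  (via C)
Shortest route: D–E–C–A = 11.

11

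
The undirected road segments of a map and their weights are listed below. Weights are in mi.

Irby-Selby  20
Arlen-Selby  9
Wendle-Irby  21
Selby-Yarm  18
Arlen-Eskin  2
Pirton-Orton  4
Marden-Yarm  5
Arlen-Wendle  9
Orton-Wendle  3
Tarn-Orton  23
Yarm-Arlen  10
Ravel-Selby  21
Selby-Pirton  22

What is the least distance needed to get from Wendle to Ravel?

Candidate routes:
Wendle - Orton - Pirton - Selby - Ravel: 3+4+22+21 = 50
Wendle - Arlen - Selby - Ravel: 9+9+21 = 39
Cheapest is Wendle - Arlen - Selby - Ravel at 39 mi.

39 mi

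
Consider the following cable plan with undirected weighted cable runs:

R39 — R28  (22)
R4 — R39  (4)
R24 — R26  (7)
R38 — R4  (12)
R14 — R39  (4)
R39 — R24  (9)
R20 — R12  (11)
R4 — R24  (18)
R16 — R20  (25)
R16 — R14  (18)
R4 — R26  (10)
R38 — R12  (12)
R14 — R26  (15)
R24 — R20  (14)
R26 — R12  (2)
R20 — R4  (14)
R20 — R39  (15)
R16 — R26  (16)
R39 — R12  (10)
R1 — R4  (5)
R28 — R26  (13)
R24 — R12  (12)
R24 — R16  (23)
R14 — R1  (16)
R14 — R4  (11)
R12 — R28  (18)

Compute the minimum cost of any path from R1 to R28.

28

Enumerating some paths:
R1–R4–R26–R28: 5+10+13 = 28
R1–R4–R39–R28: 5+4+22 = 31
R1–R4–R39–R12–R26–R28: 5+4+10+2+13 = 34
The minimum is 28 via R1–R4–R26–R28.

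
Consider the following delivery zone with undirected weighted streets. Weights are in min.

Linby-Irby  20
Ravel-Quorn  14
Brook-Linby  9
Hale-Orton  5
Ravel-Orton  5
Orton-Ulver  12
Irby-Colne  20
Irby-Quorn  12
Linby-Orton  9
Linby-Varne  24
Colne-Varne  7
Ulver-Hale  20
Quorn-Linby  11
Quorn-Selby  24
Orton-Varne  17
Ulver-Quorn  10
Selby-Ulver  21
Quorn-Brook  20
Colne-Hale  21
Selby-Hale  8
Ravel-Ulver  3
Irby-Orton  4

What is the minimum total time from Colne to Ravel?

Shortest distances from Colne:
Colne: 0
Varne: 7  (via Colne)
Irby: 20  (via Colne)
Hale: 21  (via Colne)
Orton: 24  (via Varne)
Selby: 29  (via Hale)
Ravel: 29  (via Orton)
Shortest route: Colne–Varne–Orton–Ravel = 29 min.

29 min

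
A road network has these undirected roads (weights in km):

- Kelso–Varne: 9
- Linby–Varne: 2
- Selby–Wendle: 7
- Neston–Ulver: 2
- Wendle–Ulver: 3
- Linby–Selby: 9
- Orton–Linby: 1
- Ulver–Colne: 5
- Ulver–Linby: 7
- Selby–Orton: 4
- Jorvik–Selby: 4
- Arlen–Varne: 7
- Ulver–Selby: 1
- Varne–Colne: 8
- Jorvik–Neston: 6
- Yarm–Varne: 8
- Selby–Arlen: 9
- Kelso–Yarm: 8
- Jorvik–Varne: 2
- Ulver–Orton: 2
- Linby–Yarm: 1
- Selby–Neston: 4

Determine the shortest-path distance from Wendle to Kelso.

Compare a few routes:
Wendle–Ulver–Orton–Linby–Yarm–Kelso: 3+2+1+1+8 = 15
Wendle–Ulver–Orton–Linby–Varne–Kelso: 3+2+1+2+9 = 17
The minimum is 15 km via Wendle–Ulver–Orton–Linby–Yarm–Kelso.

15 km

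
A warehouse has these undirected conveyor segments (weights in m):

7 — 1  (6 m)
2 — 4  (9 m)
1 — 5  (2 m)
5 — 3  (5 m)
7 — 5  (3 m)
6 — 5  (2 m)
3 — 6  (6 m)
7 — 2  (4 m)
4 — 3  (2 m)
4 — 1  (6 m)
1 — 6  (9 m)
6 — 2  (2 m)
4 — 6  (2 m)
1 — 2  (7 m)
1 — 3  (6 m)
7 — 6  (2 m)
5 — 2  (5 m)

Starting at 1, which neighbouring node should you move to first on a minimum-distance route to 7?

5

Candidate routes:
1–5–7: 2+3 = 5
1–7: 6 = 6
1–5–6–7: 2+2+2 = 6
1–5–6–2–7: 2+2+2+4 = 10
The minimum is 5 m via 1–5–7.
So from 1 the first move is to 5.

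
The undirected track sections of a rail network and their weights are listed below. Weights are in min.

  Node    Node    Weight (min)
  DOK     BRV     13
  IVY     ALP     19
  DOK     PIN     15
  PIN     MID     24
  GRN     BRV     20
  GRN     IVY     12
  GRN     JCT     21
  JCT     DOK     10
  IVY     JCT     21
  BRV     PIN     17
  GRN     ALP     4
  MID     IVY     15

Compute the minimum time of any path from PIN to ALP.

41 min

Running Dijkstra from PIN:
PIN: 0
DOK: 15  (via PIN)
BRV: 17  (via PIN)
MID: 24  (via PIN)
JCT: 25  (via DOK)
GRN: 37  (via BRV)
IVY: 39  (via MID)
ALP: 41  (via GRN)
Shortest route: PIN → BRV → GRN → ALP = 41 min.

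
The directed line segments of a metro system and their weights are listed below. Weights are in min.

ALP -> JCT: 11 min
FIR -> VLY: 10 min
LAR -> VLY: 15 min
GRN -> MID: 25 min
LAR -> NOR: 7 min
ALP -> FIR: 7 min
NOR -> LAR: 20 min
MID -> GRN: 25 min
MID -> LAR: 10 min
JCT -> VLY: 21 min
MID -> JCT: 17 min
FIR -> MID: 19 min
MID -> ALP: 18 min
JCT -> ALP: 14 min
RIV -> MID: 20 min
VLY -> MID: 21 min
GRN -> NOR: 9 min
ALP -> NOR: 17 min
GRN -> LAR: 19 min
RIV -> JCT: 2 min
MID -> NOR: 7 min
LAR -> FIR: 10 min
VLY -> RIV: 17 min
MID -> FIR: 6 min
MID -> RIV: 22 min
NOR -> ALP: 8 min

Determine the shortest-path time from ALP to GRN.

Enumerating some paths:
ALP → FIR → MID → GRN: 7+19+25 = 51
ALP → FIR → VLY → MID → GRN: 7+10+21+25 = 63
ALP → JCT → VLY → MID → GRN: 11+21+21+25 = 78
Cheapest is ALP → FIR → MID → GRN at 51 min.

51 min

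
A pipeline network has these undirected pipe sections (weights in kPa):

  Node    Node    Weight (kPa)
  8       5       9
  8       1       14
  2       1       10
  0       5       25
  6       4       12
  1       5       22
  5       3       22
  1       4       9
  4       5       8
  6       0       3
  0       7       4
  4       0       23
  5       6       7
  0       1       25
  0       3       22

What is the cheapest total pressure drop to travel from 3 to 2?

49 kPa

Running Dijkstra from 3:
3: 0
0: 22  (via 3)
5: 22  (via 3)
6: 25  (via 0)
7: 26  (via 0)
4: 30  (via 5)
8: 31  (via 5)
1: 39  (via 4)
2: 49  (via 1)
Shortest route: 3–5–4–1–2 = 49 kPa.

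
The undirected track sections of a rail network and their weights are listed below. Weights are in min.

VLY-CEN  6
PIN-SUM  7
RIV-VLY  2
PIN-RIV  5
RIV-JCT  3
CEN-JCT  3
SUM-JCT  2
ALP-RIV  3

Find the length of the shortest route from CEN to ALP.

9 min

Shortest distances from CEN:
CEN: 0
JCT: 3  (via CEN)
SUM: 5  (via JCT)
VLY: 6  (via CEN)
RIV: 6  (via JCT)
ALP: 9  (via RIV)
Shortest route: CEN–JCT–RIV–ALP = 9 min.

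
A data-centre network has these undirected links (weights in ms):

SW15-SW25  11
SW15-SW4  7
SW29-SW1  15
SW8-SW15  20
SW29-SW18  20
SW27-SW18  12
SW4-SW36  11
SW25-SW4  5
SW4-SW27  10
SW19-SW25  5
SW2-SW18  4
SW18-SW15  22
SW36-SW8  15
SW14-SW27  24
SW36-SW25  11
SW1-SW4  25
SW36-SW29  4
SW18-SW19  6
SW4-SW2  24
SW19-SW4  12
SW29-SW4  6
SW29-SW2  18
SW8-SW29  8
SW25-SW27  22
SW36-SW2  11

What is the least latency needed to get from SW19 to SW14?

42 ms

Settle nodes by increasing distance from SW19:
SW19: 0
SW25: 5  (via SW19)
SW18: 6  (via SW19)
SW2: 10  (via SW18)
SW4: 10  (via SW25)
SW36: 16  (via SW25)
SW15: 16  (via SW25)
SW29: 16  (via SW4)
SW27: 18  (via SW18)
SW8: 24  (via SW29)
SW1: 31  (via SW29)
SW14: 42  (via SW27)
Shortest route: SW19 → SW18 → SW27 → SW14 = 42 ms.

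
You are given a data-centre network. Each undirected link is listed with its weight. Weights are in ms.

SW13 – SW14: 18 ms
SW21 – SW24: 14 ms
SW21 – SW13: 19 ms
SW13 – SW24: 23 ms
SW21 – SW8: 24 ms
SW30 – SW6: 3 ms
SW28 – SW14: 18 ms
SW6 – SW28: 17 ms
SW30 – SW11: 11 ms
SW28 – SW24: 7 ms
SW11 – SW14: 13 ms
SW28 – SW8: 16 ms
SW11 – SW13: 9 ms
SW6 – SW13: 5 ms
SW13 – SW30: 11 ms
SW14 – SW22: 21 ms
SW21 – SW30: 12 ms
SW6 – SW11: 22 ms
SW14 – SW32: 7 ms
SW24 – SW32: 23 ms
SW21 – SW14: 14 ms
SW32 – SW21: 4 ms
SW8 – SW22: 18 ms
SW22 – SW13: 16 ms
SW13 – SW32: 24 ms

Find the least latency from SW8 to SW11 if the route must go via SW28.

Shortest SW8→SW28: SW8 → SW28 = 16
Best SW28 to SW11: SW28 → SW14 → SW11 costing 31
Total via SW28: 16 + 31 = 47 ms.

47 ms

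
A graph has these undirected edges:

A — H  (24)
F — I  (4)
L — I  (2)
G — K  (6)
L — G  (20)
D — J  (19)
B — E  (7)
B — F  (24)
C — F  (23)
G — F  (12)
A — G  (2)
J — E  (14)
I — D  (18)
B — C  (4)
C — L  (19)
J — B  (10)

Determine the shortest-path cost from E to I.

Enumerating some paths:
E - B - F - I: 7+24+4 = 35
E - B - C - F - I: 7+4+23+4 = 38
E - J - B - C - L - I: 14+10+4+19+2 = 49
E - B - C - L - I: 7+4+19+2 = 32
Cheapest is E - B - C - L - I at 32.

32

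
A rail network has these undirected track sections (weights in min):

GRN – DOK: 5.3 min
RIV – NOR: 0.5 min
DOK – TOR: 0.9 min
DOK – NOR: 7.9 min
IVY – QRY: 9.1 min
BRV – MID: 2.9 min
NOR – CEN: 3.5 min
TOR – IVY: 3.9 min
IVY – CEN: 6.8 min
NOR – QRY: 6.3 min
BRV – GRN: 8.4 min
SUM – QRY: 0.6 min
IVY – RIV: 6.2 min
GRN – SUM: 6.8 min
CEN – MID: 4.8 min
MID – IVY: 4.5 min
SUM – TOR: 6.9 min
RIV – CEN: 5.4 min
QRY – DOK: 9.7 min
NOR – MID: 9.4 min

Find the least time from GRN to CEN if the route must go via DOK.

16.7 min

Shortest GRN→DOK: GRN → DOK = 5.3
Best DOK to CEN: DOK → NOR → CEN costing 11.4
Total via DOK: 5.3 + 11.4 = 16.7 min.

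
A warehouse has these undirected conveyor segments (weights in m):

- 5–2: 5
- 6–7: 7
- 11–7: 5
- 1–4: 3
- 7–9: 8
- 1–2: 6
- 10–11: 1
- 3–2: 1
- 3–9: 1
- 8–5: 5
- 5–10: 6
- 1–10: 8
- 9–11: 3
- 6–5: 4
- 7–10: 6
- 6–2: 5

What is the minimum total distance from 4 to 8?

Running Dijkstra from 4:
4: 0
1: 3  (via 4)
2: 9  (via 1)
3: 10  (via 2)
9: 11  (via 3)
10: 11  (via 1)
11: 12  (via 10)
5: 14  (via 2)
6: 14  (via 2)
7: 17  (via 10)
8: 19  (via 5)
Shortest route: 4 → 1 → 2 → 5 → 8 = 19 m.

19 m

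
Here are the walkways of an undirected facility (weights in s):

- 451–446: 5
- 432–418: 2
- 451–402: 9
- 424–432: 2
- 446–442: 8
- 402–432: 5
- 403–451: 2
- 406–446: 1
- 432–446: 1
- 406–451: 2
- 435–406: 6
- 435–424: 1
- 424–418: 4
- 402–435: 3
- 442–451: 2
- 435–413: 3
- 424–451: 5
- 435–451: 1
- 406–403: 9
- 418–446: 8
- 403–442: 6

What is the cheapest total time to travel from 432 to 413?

6 s

Enumerating some paths:
432 → 424 → 435 → 413: 2+1+3 = 6
432 → 418 → 424 → 435 → 413: 2+4+1+3 = 10
432 → 446 → 451 → 435 → 413: 1+5+1+3 = 10
432 → 446 → 406 → 451 → 435 → 413: 1+1+2+1+3 = 8
The minimum is 6 s via 432 → 424 → 435 → 413.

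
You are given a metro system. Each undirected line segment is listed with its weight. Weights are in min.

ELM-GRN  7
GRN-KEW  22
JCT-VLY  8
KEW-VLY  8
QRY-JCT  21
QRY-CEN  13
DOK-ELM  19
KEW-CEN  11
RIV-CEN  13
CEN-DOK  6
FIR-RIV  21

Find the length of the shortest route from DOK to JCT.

33 min

Running Dijkstra from DOK:
DOK: 0
CEN: 6  (via DOK)
KEW: 17  (via CEN)
ELM: 19  (via DOK)
RIV: 19  (via CEN)
QRY: 19  (via CEN)
VLY: 25  (via KEW)
GRN: 26  (via ELM)
JCT: 33  (via VLY)
Shortest route: DOK → CEN → KEW → VLY → JCT = 33 min.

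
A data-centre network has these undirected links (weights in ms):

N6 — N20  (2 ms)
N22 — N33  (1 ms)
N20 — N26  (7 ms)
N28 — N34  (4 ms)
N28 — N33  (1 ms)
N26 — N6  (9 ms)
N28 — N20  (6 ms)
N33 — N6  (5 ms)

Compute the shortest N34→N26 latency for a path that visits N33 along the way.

Shortest N34→N33: N34–N28–N33 = 5
Shortest N33→N26: N33–N6–N26 = 14
Total via N33: 5 + 14 = 19 ms.

19 ms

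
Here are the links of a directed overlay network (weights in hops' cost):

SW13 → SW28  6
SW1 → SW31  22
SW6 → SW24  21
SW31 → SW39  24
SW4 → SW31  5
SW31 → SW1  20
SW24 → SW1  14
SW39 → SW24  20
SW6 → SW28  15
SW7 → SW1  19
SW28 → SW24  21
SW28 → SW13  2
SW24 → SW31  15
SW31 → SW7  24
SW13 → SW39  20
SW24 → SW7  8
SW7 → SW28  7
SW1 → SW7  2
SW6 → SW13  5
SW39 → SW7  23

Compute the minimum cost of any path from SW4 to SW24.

49 hops' cost

Shortest distances from SW4:
SW4: 0
SW31: 5  (via SW4)
SW1: 25  (via SW31)
SW7: 27  (via SW1)
SW39: 29  (via SW31)
SW28: 34  (via SW7)
SW13: 36  (via SW28)
SW24: 49  (via SW39)
Shortest route: SW4–SW31–SW39–SW24 = 49 hops' cost.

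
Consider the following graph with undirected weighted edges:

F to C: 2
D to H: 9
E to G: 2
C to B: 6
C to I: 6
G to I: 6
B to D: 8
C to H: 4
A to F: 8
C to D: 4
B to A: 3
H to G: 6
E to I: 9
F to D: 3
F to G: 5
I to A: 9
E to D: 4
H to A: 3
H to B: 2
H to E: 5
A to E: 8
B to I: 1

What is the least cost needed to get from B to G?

7

Settle nodes by increasing distance from B:
B: 0
I: 1  (via B)
H: 2  (via B)
A: 3  (via B)
C: 6  (via B)
E: 7  (via H)
G: 7  (via I)
Shortest route: B → I → G = 7.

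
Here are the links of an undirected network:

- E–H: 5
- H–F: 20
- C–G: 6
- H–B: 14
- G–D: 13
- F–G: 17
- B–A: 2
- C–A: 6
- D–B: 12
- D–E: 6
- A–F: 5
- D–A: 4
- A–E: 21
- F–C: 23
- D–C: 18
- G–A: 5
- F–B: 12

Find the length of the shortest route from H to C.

21

Enumerating some paths:
H → B → A → G → C: 14+2+5+6 = 27
H → E → D → A → C: 5+6+4+6 = 21
H → E → D → A → G → C: 5+6+4+5+6 = 26
H → B → A → C: 14+2+6 = 22
Cheapest is H → E → D → A → C at 21.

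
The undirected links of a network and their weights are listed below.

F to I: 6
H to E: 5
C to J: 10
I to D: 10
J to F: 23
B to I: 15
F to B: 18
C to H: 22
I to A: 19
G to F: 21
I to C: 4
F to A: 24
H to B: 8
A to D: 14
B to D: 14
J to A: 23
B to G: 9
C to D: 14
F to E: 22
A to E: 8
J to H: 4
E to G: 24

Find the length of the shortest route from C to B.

Candidate routes:
C–J–H–B: 10+4+8 = 22
C–D–B: 14+14 = 28
C–I–D–B: 4+10+14 = 28
C–I–B: 4+15 = 19
Cheapest is C–I–B at 19.

19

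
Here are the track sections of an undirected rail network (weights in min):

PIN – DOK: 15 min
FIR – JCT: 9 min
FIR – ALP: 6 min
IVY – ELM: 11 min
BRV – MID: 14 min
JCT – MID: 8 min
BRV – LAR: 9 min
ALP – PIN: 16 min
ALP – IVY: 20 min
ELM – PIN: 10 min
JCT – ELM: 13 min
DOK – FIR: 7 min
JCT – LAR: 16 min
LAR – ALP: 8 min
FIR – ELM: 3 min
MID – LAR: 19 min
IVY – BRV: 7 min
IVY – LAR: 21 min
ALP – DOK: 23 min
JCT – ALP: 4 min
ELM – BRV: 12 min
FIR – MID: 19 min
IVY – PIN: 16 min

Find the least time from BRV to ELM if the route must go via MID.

34 min

Best BRV to MID: BRV → MID costing 14
Shortest MID→ELM: MID → JCT → FIR → ELM = 20
Total via MID: 14 + 20 = 34 min.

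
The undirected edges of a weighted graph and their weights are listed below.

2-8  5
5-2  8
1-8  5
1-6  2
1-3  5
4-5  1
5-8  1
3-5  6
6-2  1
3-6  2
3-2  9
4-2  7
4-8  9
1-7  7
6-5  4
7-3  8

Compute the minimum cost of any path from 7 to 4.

14

Compare a few routes:
7–1–6–5–4: 7+2+4+1 = 14
7–3–5–4: 8+6+1 = 15
7–3–6–5–4: 8+2+4+1 = 15
The minimum is 14 via 7–1–6–5–4.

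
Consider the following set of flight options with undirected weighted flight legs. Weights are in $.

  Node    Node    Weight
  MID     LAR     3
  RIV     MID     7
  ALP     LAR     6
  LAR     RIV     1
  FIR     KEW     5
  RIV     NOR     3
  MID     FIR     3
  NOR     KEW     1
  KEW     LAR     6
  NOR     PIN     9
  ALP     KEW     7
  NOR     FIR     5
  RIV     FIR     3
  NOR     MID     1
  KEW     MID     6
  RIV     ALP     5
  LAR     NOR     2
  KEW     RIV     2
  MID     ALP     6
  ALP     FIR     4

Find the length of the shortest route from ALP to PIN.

Enumerating some paths:
ALP → MID → NOR → PIN: 6+1+9 = 16
ALP → KEW → NOR → PIN: 7+1+9 = 17
ALP → FIR → MID → NOR → PIN: 4+3+1+9 = 17
Cheapest is ALP → MID → NOR → PIN at $16.

$16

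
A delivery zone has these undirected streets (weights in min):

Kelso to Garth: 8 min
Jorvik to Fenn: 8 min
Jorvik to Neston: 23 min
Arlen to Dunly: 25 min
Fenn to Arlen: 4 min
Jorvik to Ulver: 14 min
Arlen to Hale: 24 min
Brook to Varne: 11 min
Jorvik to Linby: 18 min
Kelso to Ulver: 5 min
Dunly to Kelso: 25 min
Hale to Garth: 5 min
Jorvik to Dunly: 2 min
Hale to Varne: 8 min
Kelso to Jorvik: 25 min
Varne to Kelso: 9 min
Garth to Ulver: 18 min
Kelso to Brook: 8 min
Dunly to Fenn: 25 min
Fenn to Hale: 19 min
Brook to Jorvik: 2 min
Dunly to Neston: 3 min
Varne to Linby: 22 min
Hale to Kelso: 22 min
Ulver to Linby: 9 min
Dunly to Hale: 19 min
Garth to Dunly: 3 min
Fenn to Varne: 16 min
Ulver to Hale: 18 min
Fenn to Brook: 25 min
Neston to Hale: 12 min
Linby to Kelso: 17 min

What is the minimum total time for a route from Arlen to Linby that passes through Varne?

Best Arlen to Varne: Arlen–Fenn–Varne costing 20
Best Varne to Linby: Varne–Linby costing 22
Total via Varne: 20 + 22 = 42 min.

42 min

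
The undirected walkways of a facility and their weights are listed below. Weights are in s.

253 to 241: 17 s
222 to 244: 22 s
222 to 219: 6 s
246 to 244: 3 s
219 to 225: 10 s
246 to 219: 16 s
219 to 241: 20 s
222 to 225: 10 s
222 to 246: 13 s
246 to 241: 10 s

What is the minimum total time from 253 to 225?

Candidate routes:
253–241–219–222–225: 17+20+6+10 = 53
253–241–246–222–225: 17+10+13+10 = 50
253–241–219–225: 17+20+10 = 47
253–241–246–219–225: 17+10+16+10 = 53
Cheapest is 253–241–219–225 at 47 s.

47 s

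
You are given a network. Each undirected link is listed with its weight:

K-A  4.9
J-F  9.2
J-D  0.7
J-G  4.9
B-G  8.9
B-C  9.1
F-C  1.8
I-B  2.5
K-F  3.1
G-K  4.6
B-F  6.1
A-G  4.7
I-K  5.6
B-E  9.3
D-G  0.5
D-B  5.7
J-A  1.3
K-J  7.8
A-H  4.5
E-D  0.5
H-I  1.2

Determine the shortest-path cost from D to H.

6.5

Shortest distances from D:
D: 0
E: 0.5  (via D)
G: 0.5  (via D)
J: 0.7  (via D)
A: 2  (via J)
K: 5.1  (via G)
B: 5.7  (via D)
H: 6.5  (via A)
Shortest route: D–J–A–H = 6.5.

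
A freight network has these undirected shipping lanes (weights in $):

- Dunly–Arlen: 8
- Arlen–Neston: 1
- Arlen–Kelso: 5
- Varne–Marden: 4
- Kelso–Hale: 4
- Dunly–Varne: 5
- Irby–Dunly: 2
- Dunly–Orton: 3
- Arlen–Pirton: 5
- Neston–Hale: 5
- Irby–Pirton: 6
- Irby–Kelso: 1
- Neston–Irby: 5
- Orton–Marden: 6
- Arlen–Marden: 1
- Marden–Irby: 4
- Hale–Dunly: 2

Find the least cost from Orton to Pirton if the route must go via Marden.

$12

Shortest Orton→Marden: Orton–Marden = 6
Shortest Marden→Pirton: Marden–Arlen–Pirton = 6
Total via Marden: 6 + 6 = $12.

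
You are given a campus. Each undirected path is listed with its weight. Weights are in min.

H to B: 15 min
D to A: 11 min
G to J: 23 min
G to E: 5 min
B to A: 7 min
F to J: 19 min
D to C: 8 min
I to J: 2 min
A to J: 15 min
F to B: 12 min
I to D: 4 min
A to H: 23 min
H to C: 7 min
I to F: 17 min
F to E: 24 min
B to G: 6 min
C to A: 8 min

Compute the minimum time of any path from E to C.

26 min

Settle nodes by increasing distance from E:
E: 0
G: 5  (via E)
B: 11  (via G)
A: 18  (via B)
F: 23  (via B)
C: 26  (via A)
Shortest route: E–G–B–A–C = 26 min.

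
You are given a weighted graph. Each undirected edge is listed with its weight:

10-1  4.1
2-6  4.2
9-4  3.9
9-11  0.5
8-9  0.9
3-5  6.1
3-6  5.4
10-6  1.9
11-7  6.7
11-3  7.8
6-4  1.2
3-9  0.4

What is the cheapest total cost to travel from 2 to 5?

15.7

Settle nodes by increasing distance from 2:
2: 0
6: 4.2  (via 2)
4: 5.4  (via 6)
10: 6.1  (via 6)
9: 9.3  (via 4)
3: 9.6  (via 6)
11: 9.8  (via 9)
1: 10.2  (via 10)
8: 10.2  (via 9)
5: 15.7  (via 3)
Shortest route: 2 → 6 → 3 → 5 = 15.7.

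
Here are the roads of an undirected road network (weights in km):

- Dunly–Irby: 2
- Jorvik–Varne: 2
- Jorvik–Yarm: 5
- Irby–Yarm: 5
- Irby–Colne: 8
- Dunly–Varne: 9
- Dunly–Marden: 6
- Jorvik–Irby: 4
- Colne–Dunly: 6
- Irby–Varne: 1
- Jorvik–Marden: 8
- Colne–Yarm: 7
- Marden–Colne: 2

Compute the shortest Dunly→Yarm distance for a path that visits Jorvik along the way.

Shortest Dunly→Jorvik: Dunly–Irby–Varne–Jorvik = 5
Best Jorvik to Yarm: Jorvik–Yarm costing 5
Total via Jorvik: 5 + 5 = 10 km.

10 km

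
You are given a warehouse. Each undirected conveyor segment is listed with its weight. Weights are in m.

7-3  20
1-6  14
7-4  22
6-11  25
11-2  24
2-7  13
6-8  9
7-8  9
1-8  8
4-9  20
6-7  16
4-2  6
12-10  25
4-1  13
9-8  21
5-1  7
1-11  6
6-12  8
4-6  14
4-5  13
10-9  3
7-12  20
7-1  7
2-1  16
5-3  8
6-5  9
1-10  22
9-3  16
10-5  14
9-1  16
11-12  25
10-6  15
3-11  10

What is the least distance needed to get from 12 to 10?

Enumerating some paths:
12–6–10: 8+15 = 23
12–6–5–10: 8+9+14 = 31
12–10: 25 = 25
Cheapest is 12–6–10 at 23 m.

23 m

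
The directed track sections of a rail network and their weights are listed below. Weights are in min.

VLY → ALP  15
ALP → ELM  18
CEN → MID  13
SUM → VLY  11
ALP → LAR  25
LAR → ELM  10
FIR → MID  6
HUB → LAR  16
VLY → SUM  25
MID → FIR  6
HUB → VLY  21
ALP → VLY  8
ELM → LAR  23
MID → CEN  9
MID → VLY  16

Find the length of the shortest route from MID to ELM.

Compare a few routes:
MID → VLY → ALP → LAR → ELM: 16+15+25+10 = 66
MID → VLY → ALP → ELM: 16+15+18 = 49
The minimum is 49 min via MID → VLY → ALP → ELM.

49 min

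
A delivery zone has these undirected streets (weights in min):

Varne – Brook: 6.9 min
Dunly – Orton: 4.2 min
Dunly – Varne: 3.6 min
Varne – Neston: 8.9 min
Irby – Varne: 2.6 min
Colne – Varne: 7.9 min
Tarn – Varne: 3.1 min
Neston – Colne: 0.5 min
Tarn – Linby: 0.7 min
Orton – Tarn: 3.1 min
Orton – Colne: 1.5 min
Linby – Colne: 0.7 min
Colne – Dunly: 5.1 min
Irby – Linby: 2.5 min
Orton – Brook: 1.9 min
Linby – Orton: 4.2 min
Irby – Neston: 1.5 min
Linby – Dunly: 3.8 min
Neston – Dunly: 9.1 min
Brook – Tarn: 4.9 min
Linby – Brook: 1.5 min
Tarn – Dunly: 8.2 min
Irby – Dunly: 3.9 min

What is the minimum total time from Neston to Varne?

Candidate routes:
Neston–Irby–Linby–Tarn–Varne: 1.5+2.5+0.7+3.1 = 7.8
Neston–Colne–Linby–Tarn–Varne: 0.5+0.7+0.7+3.1 = 5
Neston–Colne–Linby–Irby–Varne: 0.5+0.7+2.5+2.6 = 6.3
Neston–Irby–Varne: 1.5+2.6 = 4.1
The minimum is 4.1 min via Neston–Irby–Varne.

4.1 min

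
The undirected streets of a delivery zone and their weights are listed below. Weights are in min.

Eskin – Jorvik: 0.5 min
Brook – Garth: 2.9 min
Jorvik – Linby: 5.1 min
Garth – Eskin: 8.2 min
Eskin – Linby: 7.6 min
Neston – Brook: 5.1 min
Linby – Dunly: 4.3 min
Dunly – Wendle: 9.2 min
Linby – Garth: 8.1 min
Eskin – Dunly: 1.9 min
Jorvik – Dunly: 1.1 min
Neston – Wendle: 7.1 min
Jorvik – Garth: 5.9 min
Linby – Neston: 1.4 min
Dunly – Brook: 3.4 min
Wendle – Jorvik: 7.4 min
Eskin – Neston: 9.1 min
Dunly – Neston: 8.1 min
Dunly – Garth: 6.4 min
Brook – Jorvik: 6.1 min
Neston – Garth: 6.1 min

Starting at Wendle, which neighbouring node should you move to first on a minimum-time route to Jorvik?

Candidate routes:
Wendle → Dunly → Eskin → Jorvik: 9.2+1.9+0.5 = 11.6
Wendle → Jorvik: 7.4 = 7.4
Wendle → Neston → Linby → Jorvik: 7.1+1.4+5.1 = 13.6
Wendle → Dunly → Jorvik: 9.2+1.1 = 10.3
The minimum is 7.4 min via Wendle → Jorvik.
So from Wendle the first move is to Jorvik.

Jorvik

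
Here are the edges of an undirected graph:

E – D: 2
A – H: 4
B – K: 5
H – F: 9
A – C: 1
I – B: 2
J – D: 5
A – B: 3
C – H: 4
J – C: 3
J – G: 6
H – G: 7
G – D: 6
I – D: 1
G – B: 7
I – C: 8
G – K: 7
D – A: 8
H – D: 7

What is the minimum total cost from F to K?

Shortest distances from F:
F: 0
H: 9  (via F)
A: 13  (via H)
C: 13  (via H)
B: 16  (via A)
D: 16  (via H)
G: 16  (via H)
J: 16  (via C)
I: 17  (via D)
E: 18  (via D)
K: 21  (via B)
Shortest route: F–H–A–B–K = 21.

21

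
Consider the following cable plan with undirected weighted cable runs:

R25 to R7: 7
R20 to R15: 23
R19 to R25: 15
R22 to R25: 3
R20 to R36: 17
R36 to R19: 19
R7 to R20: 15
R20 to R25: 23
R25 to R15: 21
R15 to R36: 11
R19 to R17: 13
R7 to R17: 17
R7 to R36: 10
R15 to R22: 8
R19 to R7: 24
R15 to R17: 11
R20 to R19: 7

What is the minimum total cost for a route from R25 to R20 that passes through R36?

34

Shortest R25→R36: R25 → R7 → R36 = 17
Shortest R36→R20: R36 → R20 = 17
Total via R36: 17 + 17 = 34.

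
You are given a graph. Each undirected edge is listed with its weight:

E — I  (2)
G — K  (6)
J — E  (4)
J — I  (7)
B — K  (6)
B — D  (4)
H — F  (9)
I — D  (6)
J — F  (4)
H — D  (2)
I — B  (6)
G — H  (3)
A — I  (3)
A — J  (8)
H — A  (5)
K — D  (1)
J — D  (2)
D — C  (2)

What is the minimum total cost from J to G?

7

Candidate routes:
J → A → H → G: 8+5+3 = 16
J → F → H → G: 4+9+3 = 16
J → D → H → G: 2+2+3 = 7
J → D → K → G: 2+1+6 = 9
Cheapest is J → D → H → G at 7.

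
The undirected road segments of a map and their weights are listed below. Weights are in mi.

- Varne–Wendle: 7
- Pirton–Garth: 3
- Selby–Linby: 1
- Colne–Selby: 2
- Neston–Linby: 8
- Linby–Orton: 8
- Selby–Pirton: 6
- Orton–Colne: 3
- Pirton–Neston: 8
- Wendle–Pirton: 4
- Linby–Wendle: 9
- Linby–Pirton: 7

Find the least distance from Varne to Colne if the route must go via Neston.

30 mi

Best Varne to Neston: Varne → Wendle → Pirton → Neston costing 19
Best Neston to Colne: Neston → Linby → Selby → Colne costing 11
Total via Neston: 19 + 11 = 30 mi.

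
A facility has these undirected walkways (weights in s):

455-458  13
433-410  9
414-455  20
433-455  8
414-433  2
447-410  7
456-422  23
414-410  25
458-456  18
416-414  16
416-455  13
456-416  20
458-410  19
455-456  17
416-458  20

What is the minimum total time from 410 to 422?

57 s

Compare a few routes:
410–433–455–456–422: 9+8+17+23 = 57
410–433–414–416–456–422: 9+2+16+20+23 = 70
410–458–456–422: 19+18+23 = 60
Cheapest is 410–433–455–456–422 at 57 s.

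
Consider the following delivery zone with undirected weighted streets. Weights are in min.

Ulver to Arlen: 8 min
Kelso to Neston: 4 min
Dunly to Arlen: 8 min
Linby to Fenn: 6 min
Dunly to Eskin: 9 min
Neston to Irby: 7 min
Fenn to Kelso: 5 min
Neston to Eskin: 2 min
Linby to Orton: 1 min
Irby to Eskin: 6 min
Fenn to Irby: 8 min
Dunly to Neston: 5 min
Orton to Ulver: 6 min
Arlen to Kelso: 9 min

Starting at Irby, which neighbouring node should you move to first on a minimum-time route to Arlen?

Compare a few routes:
Irby - Fenn - Kelso - Arlen: 8+5+9 = 22
Irby - Neston - Kelso - Arlen: 7+4+9 = 20
Irby - Eskin - Neston - Dunly - Arlen: 6+2+5+8 = 21
Irby - Eskin - Neston - Kelso - Arlen: 6+2+4+9 = 21
Cheapest is Irby - Neston - Kelso - Arlen at 20 min.
So from Irby the first move is to Neston.

Neston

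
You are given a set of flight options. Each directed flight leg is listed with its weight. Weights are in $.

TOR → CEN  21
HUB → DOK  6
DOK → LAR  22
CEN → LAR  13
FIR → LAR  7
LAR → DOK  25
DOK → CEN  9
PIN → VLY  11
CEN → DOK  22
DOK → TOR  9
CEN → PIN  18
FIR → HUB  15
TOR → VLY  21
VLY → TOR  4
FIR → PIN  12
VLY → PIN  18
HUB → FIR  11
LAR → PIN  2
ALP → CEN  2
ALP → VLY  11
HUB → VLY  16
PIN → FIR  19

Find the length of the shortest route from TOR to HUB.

Shortest distances from TOR:
TOR: 0
CEN: 21  (via TOR)
VLY: 21  (via TOR)
LAR: 34  (via CEN)
PIN: 36  (via LAR)
DOK: 43  (via CEN)
FIR: 55  (via PIN)
HUB: 70  (via FIR)
Shortest route: TOR–CEN–LAR–PIN–FIR–HUB = $70.

$70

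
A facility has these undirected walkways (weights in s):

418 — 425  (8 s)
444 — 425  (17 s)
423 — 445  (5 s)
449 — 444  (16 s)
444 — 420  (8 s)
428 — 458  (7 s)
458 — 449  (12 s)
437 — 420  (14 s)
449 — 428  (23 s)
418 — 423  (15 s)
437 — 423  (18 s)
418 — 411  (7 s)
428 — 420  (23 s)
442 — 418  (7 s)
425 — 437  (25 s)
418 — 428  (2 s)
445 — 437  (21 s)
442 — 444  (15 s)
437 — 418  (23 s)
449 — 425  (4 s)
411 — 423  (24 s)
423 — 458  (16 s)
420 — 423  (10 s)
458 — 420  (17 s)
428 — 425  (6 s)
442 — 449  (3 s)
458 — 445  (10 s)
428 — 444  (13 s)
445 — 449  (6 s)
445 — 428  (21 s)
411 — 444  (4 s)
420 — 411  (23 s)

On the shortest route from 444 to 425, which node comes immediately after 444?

425

Enumerating some paths:
444 → 425: 17 = 17
444 → 411 → 418 → 428 → 425: 4+7+2+6 = 19
Cheapest is 444 → 425 at 17 s.
So from 444 the first move is to 425.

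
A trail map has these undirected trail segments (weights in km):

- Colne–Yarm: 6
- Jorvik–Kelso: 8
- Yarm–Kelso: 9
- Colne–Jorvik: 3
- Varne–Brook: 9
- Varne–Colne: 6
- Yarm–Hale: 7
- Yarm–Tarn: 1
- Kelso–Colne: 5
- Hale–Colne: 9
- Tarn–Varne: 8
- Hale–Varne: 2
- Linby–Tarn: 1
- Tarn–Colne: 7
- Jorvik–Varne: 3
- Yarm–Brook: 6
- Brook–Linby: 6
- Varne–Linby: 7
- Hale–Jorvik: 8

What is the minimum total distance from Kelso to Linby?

Candidate routes:
Kelso–Yarm–Tarn–Linby: 9+1+1 = 11
Kelso–Colne–Tarn–Linby: 5+7+1 = 13
The minimum is 11 km via Kelso–Yarm–Tarn–Linby.

11 km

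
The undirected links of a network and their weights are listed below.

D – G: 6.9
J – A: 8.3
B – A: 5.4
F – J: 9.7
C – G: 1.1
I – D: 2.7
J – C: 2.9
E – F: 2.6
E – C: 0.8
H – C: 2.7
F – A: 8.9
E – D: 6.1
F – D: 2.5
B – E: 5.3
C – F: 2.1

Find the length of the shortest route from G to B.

7.2

Candidate routes:
G → C → F → E → B: 1.1+2.1+2.6+5.3 = 11.1
G → C → E → B: 1.1+0.8+5.3 = 7.2
Cheapest is G → C → E → B at 7.2.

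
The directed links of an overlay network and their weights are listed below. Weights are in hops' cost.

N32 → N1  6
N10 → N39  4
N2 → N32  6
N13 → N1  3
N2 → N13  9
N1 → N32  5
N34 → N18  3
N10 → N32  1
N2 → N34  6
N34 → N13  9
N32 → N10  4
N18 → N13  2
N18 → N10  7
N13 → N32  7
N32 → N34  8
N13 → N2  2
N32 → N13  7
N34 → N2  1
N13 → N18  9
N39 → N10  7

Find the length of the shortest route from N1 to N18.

16 hops' cost

Candidate routes:
N1 → N32 → N34 → N18: 5+8+3 = 16
N1 → N32 → N13 → N2 → N34 → N18: 5+7+2+6+3 = 23
N1 → N32 → N13 → N18: 5+7+9 = 21
The minimum is 16 hops' cost via N1 → N32 → N34 → N18.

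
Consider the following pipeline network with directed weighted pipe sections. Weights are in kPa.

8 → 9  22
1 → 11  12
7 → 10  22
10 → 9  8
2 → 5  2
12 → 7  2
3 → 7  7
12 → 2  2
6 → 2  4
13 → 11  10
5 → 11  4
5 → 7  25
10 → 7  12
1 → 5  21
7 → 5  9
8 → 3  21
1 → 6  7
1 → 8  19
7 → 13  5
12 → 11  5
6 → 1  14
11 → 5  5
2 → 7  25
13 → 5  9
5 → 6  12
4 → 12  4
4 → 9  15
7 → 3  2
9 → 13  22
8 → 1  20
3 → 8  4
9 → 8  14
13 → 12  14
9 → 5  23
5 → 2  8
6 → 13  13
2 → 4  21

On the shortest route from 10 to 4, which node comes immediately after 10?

7

Enumerating some paths:
10 - 7 - 13 - 12 - 2 - 4: 12+5+14+2+21 = 54
10 - 7 - 5 - 2 - 4: 12+9+8+21 = 50
10 - 7 - 13 - 5 - 2 - 4: 12+5+9+8+21 = 55
Cheapest is 10 - 7 - 5 - 2 - 4 at 50 kPa.
So from 10 the first move is to 7.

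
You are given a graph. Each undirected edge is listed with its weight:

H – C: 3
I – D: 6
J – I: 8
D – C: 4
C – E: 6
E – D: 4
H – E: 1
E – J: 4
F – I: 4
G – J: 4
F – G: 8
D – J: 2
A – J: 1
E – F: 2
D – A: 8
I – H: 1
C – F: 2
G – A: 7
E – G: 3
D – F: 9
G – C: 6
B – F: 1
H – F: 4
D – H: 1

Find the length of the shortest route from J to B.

7

Settle nodes by increasing distance from J:
J: 0
A: 1  (via J)
D: 2  (via J)
H: 3  (via D)
E: 4  (via J)
G: 4  (via J)
I: 4  (via H)
C: 6  (via D)
F: 6  (via E)
B: 7  (via F)
Shortest route: J → E → F → B = 7.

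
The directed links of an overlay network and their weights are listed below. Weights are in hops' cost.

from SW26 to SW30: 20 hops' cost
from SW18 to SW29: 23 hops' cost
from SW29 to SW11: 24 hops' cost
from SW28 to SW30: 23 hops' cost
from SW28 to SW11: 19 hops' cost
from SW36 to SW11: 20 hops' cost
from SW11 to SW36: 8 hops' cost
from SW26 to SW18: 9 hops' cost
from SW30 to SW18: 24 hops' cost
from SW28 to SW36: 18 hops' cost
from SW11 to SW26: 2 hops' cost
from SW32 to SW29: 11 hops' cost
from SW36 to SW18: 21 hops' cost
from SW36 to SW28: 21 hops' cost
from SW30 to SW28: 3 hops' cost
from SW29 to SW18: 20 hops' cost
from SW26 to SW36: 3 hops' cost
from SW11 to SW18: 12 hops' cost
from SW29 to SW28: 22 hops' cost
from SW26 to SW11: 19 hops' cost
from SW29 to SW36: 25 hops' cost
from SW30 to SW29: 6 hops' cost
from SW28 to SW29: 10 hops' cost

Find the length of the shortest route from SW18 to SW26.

49 hops' cost

Shortest distances from SW18:
SW18: 0
SW29: 23  (via SW18)
SW28: 45  (via SW29)
SW11: 47  (via SW29)
SW36: 48  (via SW29)
SW26: 49  (via SW11)
Shortest route: SW18 → SW29 → SW11 → SW26 = 49 hops' cost.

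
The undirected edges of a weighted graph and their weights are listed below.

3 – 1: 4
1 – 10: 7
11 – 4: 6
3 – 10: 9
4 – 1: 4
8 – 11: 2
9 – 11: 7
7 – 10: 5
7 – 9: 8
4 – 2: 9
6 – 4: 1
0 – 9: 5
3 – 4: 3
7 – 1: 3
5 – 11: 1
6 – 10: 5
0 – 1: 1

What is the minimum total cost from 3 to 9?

Settle nodes by increasing distance from 3:
3: 0
4: 3  (via 3)
1: 4  (via 3)
6: 4  (via 4)
0: 5  (via 1)
7: 7  (via 1)
10: 9  (via 3)
11: 9  (via 4)
5: 10  (via 11)
9: 10  (via 0)
Shortest route: 3–1–0–9 = 10.

10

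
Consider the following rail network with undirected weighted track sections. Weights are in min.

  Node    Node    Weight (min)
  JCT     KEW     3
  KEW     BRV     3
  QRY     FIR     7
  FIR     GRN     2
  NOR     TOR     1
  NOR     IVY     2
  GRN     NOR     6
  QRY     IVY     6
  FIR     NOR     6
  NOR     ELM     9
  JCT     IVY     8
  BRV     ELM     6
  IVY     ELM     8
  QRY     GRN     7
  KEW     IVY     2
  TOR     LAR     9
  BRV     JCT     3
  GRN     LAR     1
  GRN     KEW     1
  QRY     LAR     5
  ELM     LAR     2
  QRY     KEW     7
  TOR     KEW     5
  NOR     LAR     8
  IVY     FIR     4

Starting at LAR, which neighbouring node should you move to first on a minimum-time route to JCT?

GRN

Enumerating some paths:
LAR → ELM → BRV → JCT: 2+6+3 = 11
LAR → GRN → KEW → IVY → JCT: 1+1+2+8 = 12
LAR → GRN → KEW → BRV → JCT: 1+1+3+3 = 8
LAR → GRN → KEW → JCT: 1+1+3 = 5
Cheapest is LAR → GRN → KEW → JCT at 5 min.
So from LAR the first move is to GRN.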